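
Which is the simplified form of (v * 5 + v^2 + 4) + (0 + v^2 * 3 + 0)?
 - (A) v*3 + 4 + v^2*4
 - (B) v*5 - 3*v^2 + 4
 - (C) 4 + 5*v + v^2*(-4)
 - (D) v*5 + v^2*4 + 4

Adding the polynomials and combining like terms:
(v*5 + v^2 + 4) + (0 + v^2*3 + 0)
= v*5 + v^2*4 + 4
D) v*5 + v^2*4 + 4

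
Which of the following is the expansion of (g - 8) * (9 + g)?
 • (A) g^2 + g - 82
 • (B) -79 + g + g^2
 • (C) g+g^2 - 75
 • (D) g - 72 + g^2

Expanding (g - 8) * (9 + g):
= g - 72 + g^2
D) g - 72 + g^2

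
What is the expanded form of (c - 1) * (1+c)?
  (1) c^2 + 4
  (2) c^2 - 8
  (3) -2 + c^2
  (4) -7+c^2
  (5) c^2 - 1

Expanding (c - 1) * (1+c):
= c^2 - 1
5) c^2 - 1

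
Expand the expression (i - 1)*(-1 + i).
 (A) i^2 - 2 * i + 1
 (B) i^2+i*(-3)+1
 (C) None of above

Expanding (i - 1)*(-1 + i):
= i^2 - 2 * i + 1
A) i^2 - 2 * i + 1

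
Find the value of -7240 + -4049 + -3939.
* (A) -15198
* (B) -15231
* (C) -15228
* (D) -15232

First: -7240 + -4049 = -11289
Then: -11289 + -3939 = -15228
C) -15228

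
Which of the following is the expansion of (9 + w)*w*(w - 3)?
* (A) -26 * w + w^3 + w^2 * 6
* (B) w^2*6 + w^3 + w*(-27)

Expanding (9 + w)*w*(w - 3):
= w^2*6 + w^3 + w*(-27)
B) w^2*6 + w^3 + w*(-27)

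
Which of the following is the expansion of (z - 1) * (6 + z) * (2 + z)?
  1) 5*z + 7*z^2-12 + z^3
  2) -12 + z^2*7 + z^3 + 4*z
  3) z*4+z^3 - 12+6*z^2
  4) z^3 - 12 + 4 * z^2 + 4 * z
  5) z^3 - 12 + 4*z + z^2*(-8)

Expanding (z - 1) * (6 + z) * (2 + z):
= -12 + z^2*7 + z^3 + 4*z
2) -12 + z^2*7 + z^3 + 4*z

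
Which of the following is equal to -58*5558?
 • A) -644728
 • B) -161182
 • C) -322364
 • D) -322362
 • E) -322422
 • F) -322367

-58 * 5558 = -322364
C) -322364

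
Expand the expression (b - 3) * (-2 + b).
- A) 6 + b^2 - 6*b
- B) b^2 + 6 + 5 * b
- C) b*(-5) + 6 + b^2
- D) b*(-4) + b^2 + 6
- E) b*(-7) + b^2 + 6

Expanding (b - 3) * (-2 + b):
= b*(-5) + 6 + b^2
C) b*(-5) + 6 + b^2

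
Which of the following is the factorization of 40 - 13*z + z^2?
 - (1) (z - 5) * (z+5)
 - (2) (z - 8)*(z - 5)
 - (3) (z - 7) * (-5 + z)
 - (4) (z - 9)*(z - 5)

We need to factor 40 - 13*z + z^2.
The factored form is (z - 8)*(z - 5).
2) (z - 8)*(z - 5)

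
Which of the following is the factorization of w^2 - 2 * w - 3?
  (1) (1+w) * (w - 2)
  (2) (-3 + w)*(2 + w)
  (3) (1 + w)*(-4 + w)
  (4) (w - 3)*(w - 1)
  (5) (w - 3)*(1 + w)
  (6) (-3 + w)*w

We need to factor w^2 - 2 * w - 3.
The factored form is (w - 3)*(1 + w).
5) (w - 3)*(1 + w)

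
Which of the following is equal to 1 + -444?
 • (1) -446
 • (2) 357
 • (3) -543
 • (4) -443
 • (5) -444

1 + -444 = -443
4) -443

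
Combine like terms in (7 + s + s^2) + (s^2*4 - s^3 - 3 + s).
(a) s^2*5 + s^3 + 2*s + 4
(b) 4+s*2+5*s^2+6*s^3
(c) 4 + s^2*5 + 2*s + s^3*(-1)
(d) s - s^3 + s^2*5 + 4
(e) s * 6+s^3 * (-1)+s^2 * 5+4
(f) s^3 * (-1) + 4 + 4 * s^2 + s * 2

Adding the polynomials and combining like terms:
(7 + s + s^2) + (s^2*4 - s^3 - 3 + s)
= 4 + s^2*5 + 2*s + s^3*(-1)
c) 4 + s^2*5 + 2*s + s^3*(-1)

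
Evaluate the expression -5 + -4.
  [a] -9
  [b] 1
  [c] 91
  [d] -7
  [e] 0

-5 + -4 = -9
a) -9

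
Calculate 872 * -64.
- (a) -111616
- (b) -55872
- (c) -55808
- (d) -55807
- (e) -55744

872 * -64 = -55808
c) -55808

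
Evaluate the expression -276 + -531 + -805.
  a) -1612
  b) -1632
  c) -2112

First: -276 + -531 = -807
Then: -807 + -805 = -1612
a) -1612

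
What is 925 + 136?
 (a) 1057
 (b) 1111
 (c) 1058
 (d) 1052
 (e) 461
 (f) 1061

925 + 136 = 1061
f) 1061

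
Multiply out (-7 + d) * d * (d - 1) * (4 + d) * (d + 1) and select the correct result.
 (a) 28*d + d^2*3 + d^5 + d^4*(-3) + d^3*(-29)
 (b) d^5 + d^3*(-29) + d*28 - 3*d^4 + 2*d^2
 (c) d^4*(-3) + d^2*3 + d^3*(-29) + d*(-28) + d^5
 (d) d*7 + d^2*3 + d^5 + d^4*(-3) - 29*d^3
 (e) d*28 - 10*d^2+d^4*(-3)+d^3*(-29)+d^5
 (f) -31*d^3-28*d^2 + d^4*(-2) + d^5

Expanding (-7 + d) * d * (d - 1) * (4 + d) * (d + 1):
= 28*d + d^2*3 + d^5 + d^4*(-3) + d^3*(-29)
a) 28*d + d^2*3 + d^5 + d^4*(-3) + d^3*(-29)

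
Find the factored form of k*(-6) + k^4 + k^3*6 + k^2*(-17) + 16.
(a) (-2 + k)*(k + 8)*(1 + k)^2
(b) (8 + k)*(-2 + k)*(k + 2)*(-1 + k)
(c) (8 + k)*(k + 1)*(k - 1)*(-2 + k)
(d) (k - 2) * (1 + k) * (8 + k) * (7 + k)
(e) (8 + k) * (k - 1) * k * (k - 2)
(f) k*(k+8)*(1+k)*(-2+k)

We need to factor k*(-6) + k^4 + k^3*6 + k^2*(-17) + 16.
The factored form is (8 + k)*(k + 1)*(k - 1)*(-2 + k).
c) (8 + k)*(k + 1)*(k - 1)*(-2 + k)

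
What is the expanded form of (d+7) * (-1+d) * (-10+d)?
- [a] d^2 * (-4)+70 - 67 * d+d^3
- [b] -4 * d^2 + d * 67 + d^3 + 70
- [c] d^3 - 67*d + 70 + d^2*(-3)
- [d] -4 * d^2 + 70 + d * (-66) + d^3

Expanding (d+7) * (-1+d) * (-10+d):
= d^2 * (-4)+70 - 67 * d+d^3
a) d^2 * (-4)+70 - 67 * d+d^3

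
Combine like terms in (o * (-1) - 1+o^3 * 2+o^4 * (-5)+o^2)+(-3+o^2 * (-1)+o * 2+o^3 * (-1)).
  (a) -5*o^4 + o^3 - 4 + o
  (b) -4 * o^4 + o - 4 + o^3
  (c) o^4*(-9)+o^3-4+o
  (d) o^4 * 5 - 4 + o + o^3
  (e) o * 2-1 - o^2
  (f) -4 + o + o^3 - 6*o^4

Adding the polynomials and combining like terms:
(o*(-1) - 1 + o^3*2 + o^4*(-5) + o^2) + (-3 + o^2*(-1) + o*2 + o^3*(-1))
= -5*o^4 + o^3 - 4 + o
a) -5*o^4 + o^3 - 4 + o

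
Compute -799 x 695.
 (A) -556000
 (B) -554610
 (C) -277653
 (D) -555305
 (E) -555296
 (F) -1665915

-799 * 695 = -555305
D) -555305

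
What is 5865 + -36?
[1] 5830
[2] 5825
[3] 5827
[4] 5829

5865 + -36 = 5829
4) 5829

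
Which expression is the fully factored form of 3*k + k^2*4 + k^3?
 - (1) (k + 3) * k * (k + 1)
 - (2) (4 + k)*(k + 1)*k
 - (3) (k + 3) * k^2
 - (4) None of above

We need to factor 3*k + k^2*4 + k^3.
The factored form is (k + 3) * k * (k + 1).
1) (k + 3) * k * (k + 1)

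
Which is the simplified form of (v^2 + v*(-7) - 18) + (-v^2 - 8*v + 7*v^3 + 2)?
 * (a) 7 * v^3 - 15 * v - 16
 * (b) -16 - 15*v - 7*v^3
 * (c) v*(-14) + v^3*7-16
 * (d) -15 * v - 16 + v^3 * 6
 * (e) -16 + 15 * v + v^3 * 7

Adding the polynomials and combining like terms:
(v^2 + v*(-7) - 18) + (-v^2 - 8*v + 7*v^3 + 2)
= 7 * v^3 - 15 * v - 16
a) 7 * v^3 - 15 * v - 16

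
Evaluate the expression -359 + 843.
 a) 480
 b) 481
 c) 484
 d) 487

-359 + 843 = 484
c) 484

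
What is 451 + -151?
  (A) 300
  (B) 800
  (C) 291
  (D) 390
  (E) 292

451 + -151 = 300
A) 300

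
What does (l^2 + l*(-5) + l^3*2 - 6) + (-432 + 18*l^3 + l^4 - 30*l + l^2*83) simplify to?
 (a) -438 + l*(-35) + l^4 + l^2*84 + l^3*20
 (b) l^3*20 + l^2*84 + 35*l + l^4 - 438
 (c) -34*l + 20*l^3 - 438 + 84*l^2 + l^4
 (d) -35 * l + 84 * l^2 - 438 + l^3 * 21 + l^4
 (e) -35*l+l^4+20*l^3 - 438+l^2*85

Adding the polynomials and combining like terms:
(l^2 + l*(-5) + l^3*2 - 6) + (-432 + 18*l^3 + l^4 - 30*l + l^2*83)
= -438 + l*(-35) + l^4 + l^2*84 + l^3*20
a) -438 + l*(-35) + l^4 + l^2*84 + l^3*20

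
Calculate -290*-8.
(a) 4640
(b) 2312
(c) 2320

-290 * -8 = 2320
c) 2320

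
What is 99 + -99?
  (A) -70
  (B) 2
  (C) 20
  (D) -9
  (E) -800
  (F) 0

99 + -99 = 0
F) 0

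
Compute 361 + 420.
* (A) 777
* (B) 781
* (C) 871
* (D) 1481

361 + 420 = 781
B) 781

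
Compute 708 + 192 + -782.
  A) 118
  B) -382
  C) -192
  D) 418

First: 708 + 192 = 900
Then: 900 + -782 = 118
A) 118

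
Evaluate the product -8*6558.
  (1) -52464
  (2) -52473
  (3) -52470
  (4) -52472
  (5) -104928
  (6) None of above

-8 * 6558 = -52464
1) -52464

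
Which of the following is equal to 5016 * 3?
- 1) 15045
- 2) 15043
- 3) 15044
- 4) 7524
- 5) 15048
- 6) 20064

5016 * 3 = 15048
5) 15048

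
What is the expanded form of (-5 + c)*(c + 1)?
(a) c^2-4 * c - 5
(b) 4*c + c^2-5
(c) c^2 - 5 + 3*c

Expanding (-5 + c)*(c + 1):
= c^2-4 * c - 5
a) c^2-4 * c - 5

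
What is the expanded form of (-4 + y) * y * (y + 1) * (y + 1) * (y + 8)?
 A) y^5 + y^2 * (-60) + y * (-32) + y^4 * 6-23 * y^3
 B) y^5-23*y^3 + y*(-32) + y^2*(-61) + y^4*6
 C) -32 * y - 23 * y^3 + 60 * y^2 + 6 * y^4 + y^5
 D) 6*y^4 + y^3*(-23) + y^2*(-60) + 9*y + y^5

Expanding (-4 + y) * y * (y + 1) * (y + 1) * (y + 8):
= y^5 + y^2 * (-60) + y * (-32) + y^4 * 6-23 * y^3
A) y^5 + y^2 * (-60) + y * (-32) + y^4 * 6-23 * y^3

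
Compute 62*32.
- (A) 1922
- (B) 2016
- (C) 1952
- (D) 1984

62 * 32 = 1984
D) 1984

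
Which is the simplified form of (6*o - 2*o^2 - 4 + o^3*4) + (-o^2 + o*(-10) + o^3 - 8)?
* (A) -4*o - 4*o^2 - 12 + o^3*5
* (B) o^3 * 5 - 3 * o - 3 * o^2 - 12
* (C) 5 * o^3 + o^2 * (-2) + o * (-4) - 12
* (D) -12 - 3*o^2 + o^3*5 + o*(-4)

Adding the polynomials and combining like terms:
(6*o - 2*o^2 - 4 + o^3*4) + (-o^2 + o*(-10) + o^3 - 8)
= -12 - 3*o^2 + o^3*5 + o*(-4)
D) -12 - 3*o^2 + o^3*5 + o*(-4)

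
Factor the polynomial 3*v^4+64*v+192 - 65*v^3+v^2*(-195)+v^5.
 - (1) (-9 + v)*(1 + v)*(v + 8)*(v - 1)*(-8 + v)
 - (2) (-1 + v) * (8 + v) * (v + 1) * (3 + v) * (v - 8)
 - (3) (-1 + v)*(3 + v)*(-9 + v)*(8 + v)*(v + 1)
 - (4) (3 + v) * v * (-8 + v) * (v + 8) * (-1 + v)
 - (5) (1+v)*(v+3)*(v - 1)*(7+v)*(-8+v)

We need to factor 3*v^4+64*v+192 - 65*v^3+v^2*(-195)+v^5.
The factored form is (-1 + v) * (8 + v) * (v + 1) * (3 + v) * (v - 8).
2) (-1 + v) * (8 + v) * (v + 1) * (3 + v) * (v - 8)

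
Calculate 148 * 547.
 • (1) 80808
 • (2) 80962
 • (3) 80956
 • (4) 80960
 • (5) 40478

148 * 547 = 80956
3) 80956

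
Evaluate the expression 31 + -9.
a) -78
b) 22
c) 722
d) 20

31 + -9 = 22
b) 22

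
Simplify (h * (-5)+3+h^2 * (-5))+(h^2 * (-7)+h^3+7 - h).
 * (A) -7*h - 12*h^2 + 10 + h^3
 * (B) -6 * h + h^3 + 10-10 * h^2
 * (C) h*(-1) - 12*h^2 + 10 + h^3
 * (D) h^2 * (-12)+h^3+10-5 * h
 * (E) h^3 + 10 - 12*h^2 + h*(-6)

Adding the polynomials and combining like terms:
(h*(-5) + 3 + h^2*(-5)) + (h^2*(-7) + h^3 + 7 - h)
= h^3 + 10 - 12*h^2 + h*(-6)
E) h^3 + 10 - 12*h^2 + h*(-6)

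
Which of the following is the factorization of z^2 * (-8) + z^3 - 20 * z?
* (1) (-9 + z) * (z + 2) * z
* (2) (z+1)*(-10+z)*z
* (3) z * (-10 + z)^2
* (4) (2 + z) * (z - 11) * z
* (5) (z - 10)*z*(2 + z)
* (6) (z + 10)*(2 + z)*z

We need to factor z^2 * (-8) + z^3 - 20 * z.
The factored form is (z - 10)*z*(2 + z).
5) (z - 10)*z*(2 + z)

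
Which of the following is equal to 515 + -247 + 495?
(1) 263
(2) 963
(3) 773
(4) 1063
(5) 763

First: 515 + -247 = 268
Then: 268 + 495 = 763
5) 763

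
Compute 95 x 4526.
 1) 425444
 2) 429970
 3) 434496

95 * 4526 = 429970
2) 429970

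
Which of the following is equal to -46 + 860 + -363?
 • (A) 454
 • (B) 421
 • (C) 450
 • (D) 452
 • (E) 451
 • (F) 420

First: -46 + 860 = 814
Then: 814 + -363 = 451
E) 451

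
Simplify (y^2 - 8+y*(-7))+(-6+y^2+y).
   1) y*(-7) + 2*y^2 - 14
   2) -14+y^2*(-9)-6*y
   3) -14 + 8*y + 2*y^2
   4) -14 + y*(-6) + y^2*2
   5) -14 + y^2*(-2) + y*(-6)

Adding the polynomials and combining like terms:
(y^2 - 8 + y*(-7)) + (-6 + y^2 + y)
= -14 + y*(-6) + y^2*2
4) -14 + y*(-6) + y^2*2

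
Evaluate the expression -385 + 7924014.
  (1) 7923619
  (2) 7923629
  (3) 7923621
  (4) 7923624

-385 + 7924014 = 7923629
2) 7923629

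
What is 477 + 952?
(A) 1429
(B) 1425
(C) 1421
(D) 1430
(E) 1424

477 + 952 = 1429
A) 1429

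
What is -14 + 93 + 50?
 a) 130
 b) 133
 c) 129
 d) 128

First: -14 + 93 = 79
Then: 79 + 50 = 129
c) 129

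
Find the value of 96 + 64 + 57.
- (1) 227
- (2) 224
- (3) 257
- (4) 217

First: 96 + 64 = 160
Then: 160 + 57 = 217
4) 217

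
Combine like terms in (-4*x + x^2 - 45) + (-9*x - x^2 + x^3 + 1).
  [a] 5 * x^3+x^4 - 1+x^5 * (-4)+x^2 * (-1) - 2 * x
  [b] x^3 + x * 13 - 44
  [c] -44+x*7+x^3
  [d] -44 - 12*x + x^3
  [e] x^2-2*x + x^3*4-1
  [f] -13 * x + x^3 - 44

Adding the polynomials and combining like terms:
(-4*x + x^2 - 45) + (-9*x - x^2 + x^3 + 1)
= -13 * x + x^3 - 44
f) -13 * x + x^3 - 44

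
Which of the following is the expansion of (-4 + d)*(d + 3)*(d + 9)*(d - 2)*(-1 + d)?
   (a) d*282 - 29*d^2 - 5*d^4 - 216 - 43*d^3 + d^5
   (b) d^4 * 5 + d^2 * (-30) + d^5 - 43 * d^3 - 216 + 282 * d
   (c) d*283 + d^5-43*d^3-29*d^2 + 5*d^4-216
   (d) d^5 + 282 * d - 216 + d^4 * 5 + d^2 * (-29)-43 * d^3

Expanding (-4 + d)*(d + 3)*(d + 9)*(d - 2)*(-1 + d):
= d^5 + 282 * d - 216 + d^4 * 5 + d^2 * (-29)-43 * d^3
d) d^5 + 282 * d - 216 + d^4 * 5 + d^2 * (-29)-43 * d^3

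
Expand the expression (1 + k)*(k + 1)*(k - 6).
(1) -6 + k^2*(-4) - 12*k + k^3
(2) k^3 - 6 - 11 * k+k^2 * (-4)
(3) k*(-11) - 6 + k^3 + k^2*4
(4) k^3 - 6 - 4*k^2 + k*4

Expanding (1 + k)*(k + 1)*(k - 6):
= k^3 - 6 - 11 * k+k^2 * (-4)
2) k^3 - 6 - 11 * k+k^2 * (-4)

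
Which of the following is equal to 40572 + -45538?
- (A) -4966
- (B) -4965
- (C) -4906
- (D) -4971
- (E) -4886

40572 + -45538 = -4966
A) -4966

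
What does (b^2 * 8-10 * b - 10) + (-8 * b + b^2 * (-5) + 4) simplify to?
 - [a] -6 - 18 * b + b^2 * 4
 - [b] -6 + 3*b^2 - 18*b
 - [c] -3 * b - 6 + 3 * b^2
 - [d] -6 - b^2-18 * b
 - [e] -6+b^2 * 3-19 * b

Adding the polynomials and combining like terms:
(b^2*8 - 10*b - 10) + (-8*b + b^2*(-5) + 4)
= -6 + 3*b^2 - 18*b
b) -6 + 3*b^2 - 18*b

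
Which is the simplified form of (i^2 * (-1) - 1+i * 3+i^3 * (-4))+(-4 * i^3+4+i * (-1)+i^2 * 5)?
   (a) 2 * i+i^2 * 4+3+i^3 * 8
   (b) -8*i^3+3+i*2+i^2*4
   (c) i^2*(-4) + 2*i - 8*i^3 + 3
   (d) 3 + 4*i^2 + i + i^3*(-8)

Adding the polynomials and combining like terms:
(i^2*(-1) - 1 + i*3 + i^3*(-4)) + (-4*i^3 + 4 + i*(-1) + i^2*5)
= -8*i^3+3+i*2+i^2*4
b) -8*i^3+3+i*2+i^2*4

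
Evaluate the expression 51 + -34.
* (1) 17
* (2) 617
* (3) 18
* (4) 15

51 + -34 = 17
1) 17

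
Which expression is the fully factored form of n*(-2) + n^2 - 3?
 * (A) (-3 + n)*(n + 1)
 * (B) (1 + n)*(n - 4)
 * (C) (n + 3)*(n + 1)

We need to factor n*(-2) + n^2 - 3.
The factored form is (-3 + n)*(n + 1).
A) (-3 + n)*(n + 1)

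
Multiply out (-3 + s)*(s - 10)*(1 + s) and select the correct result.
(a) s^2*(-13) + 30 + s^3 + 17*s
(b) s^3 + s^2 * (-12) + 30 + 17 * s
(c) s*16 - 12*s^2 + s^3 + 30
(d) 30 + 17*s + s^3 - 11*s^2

Expanding (-3 + s)*(s - 10)*(1 + s):
= s^3 + s^2 * (-12) + 30 + 17 * s
b) s^3 + s^2 * (-12) + 30 + 17 * s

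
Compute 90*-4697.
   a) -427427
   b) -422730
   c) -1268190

90 * -4697 = -422730
b) -422730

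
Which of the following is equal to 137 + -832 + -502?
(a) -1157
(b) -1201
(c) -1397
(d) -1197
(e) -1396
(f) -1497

First: 137 + -832 = -695
Then: -695 + -502 = -1197
d) -1197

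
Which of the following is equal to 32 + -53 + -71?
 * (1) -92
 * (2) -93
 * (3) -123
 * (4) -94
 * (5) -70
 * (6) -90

First: 32 + -53 = -21
Then: -21 + -71 = -92
1) -92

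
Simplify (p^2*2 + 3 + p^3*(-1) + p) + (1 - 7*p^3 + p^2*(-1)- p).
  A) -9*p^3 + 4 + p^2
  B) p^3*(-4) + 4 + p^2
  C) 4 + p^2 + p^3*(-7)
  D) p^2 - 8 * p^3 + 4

Adding the polynomials and combining like terms:
(p^2*2 + 3 + p^3*(-1) + p) + (1 - 7*p^3 + p^2*(-1) - p)
= p^2 - 8 * p^3 + 4
D) p^2 - 8 * p^3 + 4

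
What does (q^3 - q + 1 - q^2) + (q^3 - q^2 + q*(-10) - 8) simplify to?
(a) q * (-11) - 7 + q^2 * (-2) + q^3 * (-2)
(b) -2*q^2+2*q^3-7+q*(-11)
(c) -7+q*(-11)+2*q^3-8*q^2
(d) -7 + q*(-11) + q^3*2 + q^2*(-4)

Adding the polynomials and combining like terms:
(q^3 - q + 1 - q^2) + (q^3 - q^2 + q*(-10) - 8)
= -2*q^2+2*q^3-7+q*(-11)
b) -2*q^2+2*q^3-7+q*(-11)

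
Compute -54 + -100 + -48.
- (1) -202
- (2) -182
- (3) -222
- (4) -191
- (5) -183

First: -54 + -100 = -154
Then: -154 + -48 = -202
1) -202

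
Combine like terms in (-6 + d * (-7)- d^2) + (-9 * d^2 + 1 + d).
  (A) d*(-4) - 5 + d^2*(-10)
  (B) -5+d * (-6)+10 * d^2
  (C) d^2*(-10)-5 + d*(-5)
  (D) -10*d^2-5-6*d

Adding the polynomials and combining like terms:
(-6 + d*(-7) - d^2) + (-9*d^2 + 1 + d)
= -10*d^2-5-6*d
D) -10*d^2-5-6*d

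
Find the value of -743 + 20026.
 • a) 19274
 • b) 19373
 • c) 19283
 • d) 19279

-743 + 20026 = 19283
c) 19283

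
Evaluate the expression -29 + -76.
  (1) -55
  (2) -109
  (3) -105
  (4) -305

-29 + -76 = -105
3) -105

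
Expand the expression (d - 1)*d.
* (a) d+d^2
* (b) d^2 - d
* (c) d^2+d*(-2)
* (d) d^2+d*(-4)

Expanding (d - 1)*d:
= d^2 - d
b) d^2 - d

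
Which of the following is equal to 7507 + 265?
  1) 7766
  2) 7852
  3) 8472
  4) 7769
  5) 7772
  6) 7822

7507 + 265 = 7772
5) 7772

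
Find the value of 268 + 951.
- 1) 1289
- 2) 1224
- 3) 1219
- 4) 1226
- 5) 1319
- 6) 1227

268 + 951 = 1219
3) 1219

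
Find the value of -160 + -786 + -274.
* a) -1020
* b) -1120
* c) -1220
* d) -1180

First: -160 + -786 = -946
Then: -946 + -274 = -1220
c) -1220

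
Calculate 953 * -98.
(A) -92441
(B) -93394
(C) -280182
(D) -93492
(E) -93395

953 * -98 = -93394
B) -93394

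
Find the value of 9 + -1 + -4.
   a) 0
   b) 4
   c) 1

First: 9 + -1 = 8
Then: 8 + -4 = 4
b) 4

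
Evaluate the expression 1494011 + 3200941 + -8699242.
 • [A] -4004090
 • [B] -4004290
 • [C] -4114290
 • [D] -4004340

First: 1494011 + 3200941 = 4694952
Then: 4694952 + -8699242 = -4004290
B) -4004290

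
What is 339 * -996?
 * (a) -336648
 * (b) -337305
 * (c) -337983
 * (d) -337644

339 * -996 = -337644
d) -337644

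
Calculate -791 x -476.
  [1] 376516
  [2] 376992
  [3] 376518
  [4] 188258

-791 * -476 = 376516
1) 376516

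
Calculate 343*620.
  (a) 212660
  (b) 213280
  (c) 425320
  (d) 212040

343 * 620 = 212660
a) 212660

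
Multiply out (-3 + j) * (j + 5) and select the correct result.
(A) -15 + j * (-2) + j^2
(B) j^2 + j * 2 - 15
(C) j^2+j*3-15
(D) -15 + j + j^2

Expanding (-3 + j) * (j + 5):
= j^2 + j * 2 - 15
B) j^2 + j * 2 - 15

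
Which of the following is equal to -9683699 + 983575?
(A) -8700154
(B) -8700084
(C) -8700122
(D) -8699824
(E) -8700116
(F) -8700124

-9683699 + 983575 = -8700124
F) -8700124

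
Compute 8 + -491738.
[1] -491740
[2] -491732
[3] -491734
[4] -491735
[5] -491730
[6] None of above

8 + -491738 = -491730
5) -491730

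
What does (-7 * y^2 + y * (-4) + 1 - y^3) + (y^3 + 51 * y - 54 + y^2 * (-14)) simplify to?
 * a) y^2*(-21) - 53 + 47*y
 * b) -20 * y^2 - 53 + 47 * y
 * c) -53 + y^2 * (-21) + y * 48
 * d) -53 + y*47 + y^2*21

Adding the polynomials and combining like terms:
(-7*y^2 + y*(-4) + 1 - y^3) + (y^3 + 51*y - 54 + y^2*(-14))
= y^2*(-21) - 53 + 47*y
a) y^2*(-21) - 53 + 47*y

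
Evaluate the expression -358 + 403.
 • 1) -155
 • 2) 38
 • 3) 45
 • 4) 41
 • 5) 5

-358 + 403 = 45
3) 45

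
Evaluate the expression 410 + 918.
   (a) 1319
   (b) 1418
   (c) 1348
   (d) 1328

410 + 918 = 1328
d) 1328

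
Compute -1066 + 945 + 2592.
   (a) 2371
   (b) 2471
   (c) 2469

First: -1066 + 945 = -121
Then: -121 + 2592 = 2471
b) 2471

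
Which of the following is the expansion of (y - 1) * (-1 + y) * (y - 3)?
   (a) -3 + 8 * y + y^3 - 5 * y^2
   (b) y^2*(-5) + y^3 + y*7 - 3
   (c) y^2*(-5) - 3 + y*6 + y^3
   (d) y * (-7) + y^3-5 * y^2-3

Expanding (y - 1) * (-1 + y) * (y - 3):
= y^2*(-5) + y^3 + y*7 - 3
b) y^2*(-5) + y^3 + y*7 - 3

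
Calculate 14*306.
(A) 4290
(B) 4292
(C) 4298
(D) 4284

14 * 306 = 4284
D) 4284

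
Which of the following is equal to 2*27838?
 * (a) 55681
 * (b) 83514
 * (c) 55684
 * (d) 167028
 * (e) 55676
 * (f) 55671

2 * 27838 = 55676
e) 55676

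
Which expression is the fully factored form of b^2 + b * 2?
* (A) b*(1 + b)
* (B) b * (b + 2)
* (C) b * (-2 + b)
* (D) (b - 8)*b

We need to factor b^2 + b * 2.
The factored form is b * (b + 2).
B) b * (b + 2)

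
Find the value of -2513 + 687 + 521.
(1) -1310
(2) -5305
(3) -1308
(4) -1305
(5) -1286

First: -2513 + 687 = -1826
Then: -1826 + 521 = -1305
4) -1305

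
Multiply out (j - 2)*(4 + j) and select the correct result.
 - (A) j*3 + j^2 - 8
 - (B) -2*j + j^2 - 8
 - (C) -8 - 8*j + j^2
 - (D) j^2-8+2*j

Expanding (j - 2)*(4 + j):
= j^2-8+2*j
D) j^2-8+2*j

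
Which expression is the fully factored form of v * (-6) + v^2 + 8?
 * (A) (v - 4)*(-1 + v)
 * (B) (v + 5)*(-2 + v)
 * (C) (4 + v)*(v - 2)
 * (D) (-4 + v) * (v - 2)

We need to factor v * (-6) + v^2 + 8.
The factored form is (-4 + v) * (v - 2).
D) (-4 + v) * (v - 2)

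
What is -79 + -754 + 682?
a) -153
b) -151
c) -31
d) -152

First: -79 + -754 = -833
Then: -833 + 682 = -151
b) -151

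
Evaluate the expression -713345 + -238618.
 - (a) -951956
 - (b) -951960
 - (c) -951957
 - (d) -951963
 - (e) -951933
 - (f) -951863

-713345 + -238618 = -951963
d) -951963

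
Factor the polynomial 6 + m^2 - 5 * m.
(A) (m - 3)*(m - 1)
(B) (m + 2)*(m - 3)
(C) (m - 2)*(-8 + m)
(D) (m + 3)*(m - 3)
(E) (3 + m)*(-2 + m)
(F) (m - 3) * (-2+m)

We need to factor 6 + m^2 - 5 * m.
The factored form is (m - 3) * (-2+m).
F) (m - 3) * (-2+m)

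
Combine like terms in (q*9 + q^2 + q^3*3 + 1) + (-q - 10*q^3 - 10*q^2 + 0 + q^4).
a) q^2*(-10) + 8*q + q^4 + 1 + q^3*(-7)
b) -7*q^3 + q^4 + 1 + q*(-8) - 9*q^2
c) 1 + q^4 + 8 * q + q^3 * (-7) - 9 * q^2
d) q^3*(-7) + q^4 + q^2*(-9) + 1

Adding the polynomials and combining like terms:
(q*9 + q^2 + q^3*3 + 1) + (-q - 10*q^3 - 10*q^2 + 0 + q^4)
= 1 + q^4 + 8 * q + q^3 * (-7) - 9 * q^2
c) 1 + q^4 + 8 * q + q^3 * (-7) - 9 * q^2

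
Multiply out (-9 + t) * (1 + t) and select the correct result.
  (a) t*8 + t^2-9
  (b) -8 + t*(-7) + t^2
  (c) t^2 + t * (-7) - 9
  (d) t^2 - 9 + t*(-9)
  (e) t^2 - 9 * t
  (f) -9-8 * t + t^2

Expanding (-9 + t) * (1 + t):
= -9-8 * t + t^2
f) -9-8 * t + t^2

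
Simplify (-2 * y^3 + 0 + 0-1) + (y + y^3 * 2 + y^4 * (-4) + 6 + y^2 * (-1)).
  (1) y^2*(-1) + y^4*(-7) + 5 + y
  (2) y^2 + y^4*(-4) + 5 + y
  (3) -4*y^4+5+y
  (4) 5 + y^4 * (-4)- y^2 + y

Adding the polynomials and combining like terms:
(-2*y^3 + 0 + 0 - 1) + (y + y^3*2 + y^4*(-4) + 6 + y^2*(-1))
= 5 + y^4 * (-4)- y^2 + y
4) 5 + y^4 * (-4)- y^2 + y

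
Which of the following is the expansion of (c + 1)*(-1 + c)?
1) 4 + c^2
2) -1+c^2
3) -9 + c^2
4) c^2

Expanding (c + 1)*(-1 + c):
= -1+c^2
2) -1+c^2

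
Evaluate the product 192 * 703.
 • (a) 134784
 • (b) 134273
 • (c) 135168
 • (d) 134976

192 * 703 = 134976
d) 134976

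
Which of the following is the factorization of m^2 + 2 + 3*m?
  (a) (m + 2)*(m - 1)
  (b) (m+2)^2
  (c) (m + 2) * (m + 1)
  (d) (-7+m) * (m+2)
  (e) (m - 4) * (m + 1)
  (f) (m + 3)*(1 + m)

We need to factor m^2 + 2 + 3*m.
The factored form is (m + 2) * (m + 1).
c) (m + 2) * (m + 1)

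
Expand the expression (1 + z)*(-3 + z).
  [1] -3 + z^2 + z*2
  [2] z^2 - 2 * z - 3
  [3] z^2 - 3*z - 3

Expanding (1 + z)*(-3 + z):
= z^2 - 2 * z - 3
2) z^2 - 2 * z - 3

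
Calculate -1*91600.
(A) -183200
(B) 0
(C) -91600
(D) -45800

-1 * 91600 = -91600
C) -91600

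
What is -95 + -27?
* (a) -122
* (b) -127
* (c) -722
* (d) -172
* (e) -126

-95 + -27 = -122
a) -122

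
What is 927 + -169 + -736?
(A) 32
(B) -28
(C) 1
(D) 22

First: 927 + -169 = 758
Then: 758 + -736 = 22
D) 22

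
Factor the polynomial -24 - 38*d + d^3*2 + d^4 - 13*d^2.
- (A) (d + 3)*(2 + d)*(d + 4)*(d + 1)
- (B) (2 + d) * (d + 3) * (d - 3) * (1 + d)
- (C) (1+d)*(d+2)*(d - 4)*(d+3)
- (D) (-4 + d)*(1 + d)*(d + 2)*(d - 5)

We need to factor -24 - 38*d + d^3*2 + d^4 - 13*d^2.
The factored form is (1+d)*(d+2)*(d - 4)*(d+3).
C) (1+d)*(d+2)*(d - 4)*(d+3)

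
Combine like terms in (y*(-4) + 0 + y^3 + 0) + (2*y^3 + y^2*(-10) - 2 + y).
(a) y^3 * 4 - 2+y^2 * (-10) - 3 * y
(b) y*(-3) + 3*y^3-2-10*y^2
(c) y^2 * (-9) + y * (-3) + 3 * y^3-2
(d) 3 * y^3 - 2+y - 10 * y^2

Adding the polynomials and combining like terms:
(y*(-4) + 0 + y^3 + 0) + (2*y^3 + y^2*(-10) - 2 + y)
= y*(-3) + 3*y^3-2-10*y^2
b) y*(-3) + 3*y^3-2-10*y^2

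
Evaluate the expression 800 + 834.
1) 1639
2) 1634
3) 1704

800 + 834 = 1634
2) 1634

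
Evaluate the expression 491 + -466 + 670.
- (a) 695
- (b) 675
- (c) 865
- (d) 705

First: 491 + -466 = 25
Then: 25 + 670 = 695
a) 695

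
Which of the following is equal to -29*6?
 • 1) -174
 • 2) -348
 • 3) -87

-29 * 6 = -174
1) -174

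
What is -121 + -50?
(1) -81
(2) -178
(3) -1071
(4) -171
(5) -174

-121 + -50 = -171
4) -171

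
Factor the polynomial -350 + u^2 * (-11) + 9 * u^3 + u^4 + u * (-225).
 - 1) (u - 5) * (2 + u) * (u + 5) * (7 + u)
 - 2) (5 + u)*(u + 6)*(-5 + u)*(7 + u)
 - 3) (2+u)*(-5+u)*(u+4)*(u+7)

We need to factor -350 + u^2 * (-11) + 9 * u^3 + u^4 + u * (-225).
The factored form is (u - 5) * (2 + u) * (u + 5) * (7 + u).
1) (u - 5) * (2 + u) * (u + 5) * (7 + u)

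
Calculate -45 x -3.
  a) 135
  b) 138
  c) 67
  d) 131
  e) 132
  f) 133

-45 * -3 = 135
a) 135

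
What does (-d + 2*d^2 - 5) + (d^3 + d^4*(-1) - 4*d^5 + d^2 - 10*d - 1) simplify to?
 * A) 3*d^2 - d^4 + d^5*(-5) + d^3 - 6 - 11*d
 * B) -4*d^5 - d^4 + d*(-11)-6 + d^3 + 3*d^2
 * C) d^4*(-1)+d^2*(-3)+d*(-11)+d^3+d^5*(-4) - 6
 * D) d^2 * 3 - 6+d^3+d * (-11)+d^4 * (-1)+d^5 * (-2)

Adding the polynomials and combining like terms:
(-d + 2*d^2 - 5) + (d^3 + d^4*(-1) - 4*d^5 + d^2 - 10*d - 1)
= -4*d^5 - d^4 + d*(-11)-6 + d^3 + 3*d^2
B) -4*d^5 - d^4 + d*(-11)-6 + d^3 + 3*d^2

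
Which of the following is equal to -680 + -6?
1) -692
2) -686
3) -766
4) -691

-680 + -6 = -686
2) -686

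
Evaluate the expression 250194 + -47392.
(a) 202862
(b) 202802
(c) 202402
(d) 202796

250194 + -47392 = 202802
b) 202802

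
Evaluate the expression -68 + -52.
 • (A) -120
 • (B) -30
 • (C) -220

-68 + -52 = -120
A) -120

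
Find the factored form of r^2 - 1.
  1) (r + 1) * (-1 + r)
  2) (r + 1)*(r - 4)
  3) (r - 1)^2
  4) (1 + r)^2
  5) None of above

We need to factor r^2 - 1.
The factored form is (r + 1) * (-1 + r).
1) (r + 1) * (-1 + r)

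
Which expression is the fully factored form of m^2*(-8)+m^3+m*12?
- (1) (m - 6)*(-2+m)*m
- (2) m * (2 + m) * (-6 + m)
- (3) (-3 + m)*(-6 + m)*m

We need to factor m^2*(-8)+m^3+m*12.
The factored form is (m - 6)*(-2+m)*m.
1) (m - 6)*(-2+m)*m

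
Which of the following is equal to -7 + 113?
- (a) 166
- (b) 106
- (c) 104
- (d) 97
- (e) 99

-7 + 113 = 106
b) 106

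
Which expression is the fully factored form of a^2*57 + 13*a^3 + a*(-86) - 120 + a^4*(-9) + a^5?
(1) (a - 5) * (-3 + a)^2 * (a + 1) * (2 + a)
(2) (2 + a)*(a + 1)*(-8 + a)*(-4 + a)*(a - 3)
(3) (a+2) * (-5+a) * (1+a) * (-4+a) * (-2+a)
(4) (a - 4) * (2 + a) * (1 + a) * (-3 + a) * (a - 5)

We need to factor a^2*57 + 13*a^3 + a*(-86) - 120 + a^4*(-9) + a^5.
The factored form is (a - 4) * (2 + a) * (1 + a) * (-3 + a) * (a - 5).
4) (a - 4) * (2 + a) * (1 + a) * (-3 + a) * (a - 5)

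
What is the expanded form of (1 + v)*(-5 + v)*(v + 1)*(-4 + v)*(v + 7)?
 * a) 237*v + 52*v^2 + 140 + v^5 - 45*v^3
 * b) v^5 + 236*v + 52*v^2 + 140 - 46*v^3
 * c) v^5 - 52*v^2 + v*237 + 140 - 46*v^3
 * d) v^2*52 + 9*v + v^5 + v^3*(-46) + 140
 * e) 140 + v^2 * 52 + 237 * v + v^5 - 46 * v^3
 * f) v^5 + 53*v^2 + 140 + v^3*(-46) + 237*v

Expanding (1 + v)*(-5 + v)*(v + 1)*(-4 + v)*(v + 7):
= 140 + v^2 * 52 + 237 * v + v^5 - 46 * v^3
e) 140 + v^2 * 52 + 237 * v + v^5 - 46 * v^3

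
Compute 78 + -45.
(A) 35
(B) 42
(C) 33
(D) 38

78 + -45 = 33
C) 33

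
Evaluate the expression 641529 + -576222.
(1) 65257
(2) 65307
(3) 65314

641529 + -576222 = 65307
2) 65307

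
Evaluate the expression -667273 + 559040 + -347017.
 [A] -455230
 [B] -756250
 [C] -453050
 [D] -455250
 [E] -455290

First: -667273 + 559040 = -108233
Then: -108233 + -347017 = -455250
D) -455250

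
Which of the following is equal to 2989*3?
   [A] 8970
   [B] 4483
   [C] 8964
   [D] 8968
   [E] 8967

2989 * 3 = 8967
E) 8967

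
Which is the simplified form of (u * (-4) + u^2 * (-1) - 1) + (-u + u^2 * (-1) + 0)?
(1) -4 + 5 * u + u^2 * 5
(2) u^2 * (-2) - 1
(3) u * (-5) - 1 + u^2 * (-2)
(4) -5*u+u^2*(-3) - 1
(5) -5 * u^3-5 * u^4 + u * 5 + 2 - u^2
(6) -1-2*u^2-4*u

Adding the polynomials and combining like terms:
(u*(-4) + u^2*(-1) - 1) + (-u + u^2*(-1) + 0)
= u * (-5) - 1 + u^2 * (-2)
3) u * (-5) - 1 + u^2 * (-2)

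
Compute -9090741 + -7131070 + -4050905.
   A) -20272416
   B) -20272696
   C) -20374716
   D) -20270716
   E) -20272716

First: -9090741 + -7131070 = -16221811
Then: -16221811 + -4050905 = -20272716
E) -20272716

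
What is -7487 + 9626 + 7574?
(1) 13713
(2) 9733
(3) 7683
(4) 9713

First: -7487 + 9626 = 2139
Then: 2139 + 7574 = 9713
4) 9713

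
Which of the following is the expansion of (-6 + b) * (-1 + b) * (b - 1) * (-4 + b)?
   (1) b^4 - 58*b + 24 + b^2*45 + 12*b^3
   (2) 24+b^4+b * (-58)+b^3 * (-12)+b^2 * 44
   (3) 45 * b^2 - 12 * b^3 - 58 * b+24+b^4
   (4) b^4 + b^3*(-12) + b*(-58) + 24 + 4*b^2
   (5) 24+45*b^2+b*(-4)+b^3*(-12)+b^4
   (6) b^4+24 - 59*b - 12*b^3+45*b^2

Expanding (-6 + b) * (-1 + b) * (b - 1) * (-4 + b):
= 45 * b^2 - 12 * b^3 - 58 * b+24+b^4
3) 45 * b^2 - 12 * b^3 - 58 * b+24+b^4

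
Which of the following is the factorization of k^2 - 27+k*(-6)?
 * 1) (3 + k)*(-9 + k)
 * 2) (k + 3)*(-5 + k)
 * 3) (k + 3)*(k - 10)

We need to factor k^2 - 27+k*(-6).
The factored form is (3 + k)*(-9 + k).
1) (3 + k)*(-9 + k)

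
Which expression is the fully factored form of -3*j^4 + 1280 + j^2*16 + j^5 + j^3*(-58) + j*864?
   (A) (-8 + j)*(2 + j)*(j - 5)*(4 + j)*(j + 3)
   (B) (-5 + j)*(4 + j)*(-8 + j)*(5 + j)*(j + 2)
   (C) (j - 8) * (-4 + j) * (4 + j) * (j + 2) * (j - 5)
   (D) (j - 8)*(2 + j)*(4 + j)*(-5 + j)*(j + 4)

We need to factor -3*j^4 + 1280 + j^2*16 + j^5 + j^3*(-58) + j*864.
The factored form is (j - 8)*(2 + j)*(4 + j)*(-5 + j)*(j + 4).
D) (j - 8)*(2 + j)*(4 + j)*(-5 + j)*(j + 4)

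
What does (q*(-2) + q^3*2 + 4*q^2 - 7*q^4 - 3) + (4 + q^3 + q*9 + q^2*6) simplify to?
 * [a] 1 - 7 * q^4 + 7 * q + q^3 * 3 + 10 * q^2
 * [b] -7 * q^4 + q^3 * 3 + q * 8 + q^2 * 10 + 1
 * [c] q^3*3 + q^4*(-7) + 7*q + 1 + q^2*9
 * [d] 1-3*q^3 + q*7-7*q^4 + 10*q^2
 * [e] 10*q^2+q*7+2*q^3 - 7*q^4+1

Adding the polynomials and combining like terms:
(q*(-2) + q^3*2 + 4*q^2 - 7*q^4 - 3) + (4 + q^3 + q*9 + q^2*6)
= 1 - 7 * q^4 + 7 * q + q^3 * 3 + 10 * q^2
a) 1 - 7 * q^4 + 7 * q + q^3 * 3 + 10 * q^2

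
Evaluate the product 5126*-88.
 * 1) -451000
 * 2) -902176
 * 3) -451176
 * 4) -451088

5126 * -88 = -451088
4) -451088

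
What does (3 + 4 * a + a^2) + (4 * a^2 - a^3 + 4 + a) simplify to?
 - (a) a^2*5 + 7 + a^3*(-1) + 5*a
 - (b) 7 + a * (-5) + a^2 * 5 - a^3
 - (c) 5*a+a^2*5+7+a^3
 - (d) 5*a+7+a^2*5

Adding the polynomials and combining like terms:
(3 + 4*a + a^2) + (4*a^2 - a^3 + 4 + a)
= a^2*5 + 7 + a^3*(-1) + 5*a
a) a^2*5 + 7 + a^3*(-1) + 5*a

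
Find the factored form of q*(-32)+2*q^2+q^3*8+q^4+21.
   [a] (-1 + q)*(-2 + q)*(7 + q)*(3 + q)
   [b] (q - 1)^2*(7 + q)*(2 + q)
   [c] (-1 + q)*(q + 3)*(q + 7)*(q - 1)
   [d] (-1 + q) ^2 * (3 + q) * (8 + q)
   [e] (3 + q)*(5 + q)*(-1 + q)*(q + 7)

We need to factor q*(-32)+2*q^2+q^3*8+q^4+21.
The factored form is (-1 + q)*(q + 3)*(q + 7)*(q - 1).
c) (-1 + q)*(q + 3)*(q + 7)*(q - 1)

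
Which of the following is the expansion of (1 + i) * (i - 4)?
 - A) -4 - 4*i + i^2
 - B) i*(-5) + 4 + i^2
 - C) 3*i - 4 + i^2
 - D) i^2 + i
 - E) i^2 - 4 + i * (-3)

Expanding (1 + i) * (i - 4):
= i^2 - 4 + i * (-3)
E) i^2 - 4 + i * (-3)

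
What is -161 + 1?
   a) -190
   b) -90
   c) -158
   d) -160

-161 + 1 = -160
d) -160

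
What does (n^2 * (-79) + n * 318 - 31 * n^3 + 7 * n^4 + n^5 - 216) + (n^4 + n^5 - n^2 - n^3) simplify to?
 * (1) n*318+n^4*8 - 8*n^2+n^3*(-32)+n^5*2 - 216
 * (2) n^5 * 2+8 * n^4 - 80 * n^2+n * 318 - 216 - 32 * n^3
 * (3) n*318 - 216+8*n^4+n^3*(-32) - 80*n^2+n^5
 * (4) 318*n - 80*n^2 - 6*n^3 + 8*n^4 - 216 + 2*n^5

Adding the polynomials and combining like terms:
(n^2*(-79) + n*318 - 31*n^3 + 7*n^4 + n^5 - 216) + (n^4 + n^5 - n^2 - n^3)
= n^5 * 2+8 * n^4 - 80 * n^2+n * 318 - 216 - 32 * n^3
2) n^5 * 2+8 * n^4 - 80 * n^2+n * 318 - 216 - 32 * n^3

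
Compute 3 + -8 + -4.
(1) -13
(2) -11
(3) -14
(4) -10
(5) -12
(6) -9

First: 3 + -8 = -5
Then: -5 + -4 = -9
6) -9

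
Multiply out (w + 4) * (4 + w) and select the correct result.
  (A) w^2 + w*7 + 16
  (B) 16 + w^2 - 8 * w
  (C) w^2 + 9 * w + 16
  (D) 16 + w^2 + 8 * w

Expanding (w + 4) * (4 + w):
= 16 + w^2 + 8 * w
D) 16 + w^2 + 8 * w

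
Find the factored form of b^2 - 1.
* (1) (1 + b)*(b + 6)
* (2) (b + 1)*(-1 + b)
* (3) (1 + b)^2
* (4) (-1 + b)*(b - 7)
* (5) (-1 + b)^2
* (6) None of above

We need to factor b^2 - 1.
The factored form is (b + 1)*(-1 + b).
2) (b + 1)*(-1 + b)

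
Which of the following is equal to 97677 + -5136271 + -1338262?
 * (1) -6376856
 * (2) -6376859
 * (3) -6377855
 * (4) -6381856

First: 97677 + -5136271 = -5038594
Then: -5038594 + -1338262 = -6376856
1) -6376856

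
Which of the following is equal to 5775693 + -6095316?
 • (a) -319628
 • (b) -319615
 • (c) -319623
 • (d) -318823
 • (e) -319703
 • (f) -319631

5775693 + -6095316 = -319623
c) -319623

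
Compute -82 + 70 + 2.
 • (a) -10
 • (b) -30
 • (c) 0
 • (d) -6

First: -82 + 70 = -12
Then: -12 + 2 = -10
a) -10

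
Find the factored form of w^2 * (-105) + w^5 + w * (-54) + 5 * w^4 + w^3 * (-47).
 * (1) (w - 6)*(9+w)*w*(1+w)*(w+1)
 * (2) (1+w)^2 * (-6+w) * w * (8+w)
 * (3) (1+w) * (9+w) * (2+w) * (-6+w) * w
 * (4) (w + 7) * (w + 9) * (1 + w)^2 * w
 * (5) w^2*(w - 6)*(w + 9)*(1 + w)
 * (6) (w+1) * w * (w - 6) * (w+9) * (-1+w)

We need to factor w^2 * (-105) + w^5 + w * (-54) + 5 * w^4 + w^3 * (-47).
The factored form is (w - 6)*(9+w)*w*(1+w)*(w+1).
1) (w - 6)*(9+w)*w*(1+w)*(w+1)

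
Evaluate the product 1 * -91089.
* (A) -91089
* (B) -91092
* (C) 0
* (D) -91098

1 * -91089 = -91089
A) -91089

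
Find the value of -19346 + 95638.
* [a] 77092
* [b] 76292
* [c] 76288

-19346 + 95638 = 76292
b) 76292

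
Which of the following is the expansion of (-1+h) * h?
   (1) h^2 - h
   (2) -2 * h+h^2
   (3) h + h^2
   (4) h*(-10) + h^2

Expanding (-1+h) * h:
= h^2 - h
1) h^2 - h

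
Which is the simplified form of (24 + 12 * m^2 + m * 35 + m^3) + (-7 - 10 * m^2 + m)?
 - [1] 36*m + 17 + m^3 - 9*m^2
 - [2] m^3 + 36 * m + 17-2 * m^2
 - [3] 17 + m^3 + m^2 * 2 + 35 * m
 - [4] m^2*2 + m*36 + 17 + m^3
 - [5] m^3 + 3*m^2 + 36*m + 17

Adding the polynomials and combining like terms:
(24 + 12*m^2 + m*35 + m^3) + (-7 - 10*m^2 + m)
= m^2*2 + m*36 + 17 + m^3
4) m^2*2 + m*36 + 17 + m^3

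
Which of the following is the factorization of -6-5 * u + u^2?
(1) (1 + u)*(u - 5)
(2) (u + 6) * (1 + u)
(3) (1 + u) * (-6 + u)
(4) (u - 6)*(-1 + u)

We need to factor -6-5 * u + u^2.
The factored form is (1 + u) * (-6 + u).
3) (1 + u) * (-6 + u)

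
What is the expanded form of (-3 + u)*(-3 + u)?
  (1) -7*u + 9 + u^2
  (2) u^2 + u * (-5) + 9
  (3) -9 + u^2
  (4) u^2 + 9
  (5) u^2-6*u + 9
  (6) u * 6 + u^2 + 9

Expanding (-3 + u)*(-3 + u):
= u^2-6*u + 9
5) u^2-6*u + 9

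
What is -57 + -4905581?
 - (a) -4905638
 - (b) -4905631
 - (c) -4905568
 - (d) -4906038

-57 + -4905581 = -4905638
a) -4905638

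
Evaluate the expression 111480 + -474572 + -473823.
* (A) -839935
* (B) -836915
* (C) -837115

First: 111480 + -474572 = -363092
Then: -363092 + -473823 = -836915
B) -836915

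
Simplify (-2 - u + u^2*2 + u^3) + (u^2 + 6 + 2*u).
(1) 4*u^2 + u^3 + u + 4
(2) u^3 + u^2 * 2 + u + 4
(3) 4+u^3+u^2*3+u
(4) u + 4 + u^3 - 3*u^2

Adding the polynomials and combining like terms:
(-2 - u + u^2*2 + u^3) + (u^2 + 6 + 2*u)
= 4+u^3+u^2*3+u
3) 4+u^3+u^2*3+u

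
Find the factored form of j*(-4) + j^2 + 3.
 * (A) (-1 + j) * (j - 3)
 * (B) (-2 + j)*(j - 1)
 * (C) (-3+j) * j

We need to factor j*(-4) + j^2 + 3.
The factored form is (-1 + j) * (j - 3).
A) (-1 + j) * (j - 3)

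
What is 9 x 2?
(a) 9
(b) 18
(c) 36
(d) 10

9 * 2 = 18
b) 18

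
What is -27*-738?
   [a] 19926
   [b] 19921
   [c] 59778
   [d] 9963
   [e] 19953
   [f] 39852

-27 * -738 = 19926
a) 19926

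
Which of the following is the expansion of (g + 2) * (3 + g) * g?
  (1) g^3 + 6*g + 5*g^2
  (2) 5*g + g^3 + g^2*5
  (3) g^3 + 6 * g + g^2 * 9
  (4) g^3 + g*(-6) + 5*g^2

Expanding (g + 2) * (3 + g) * g:
= g^3 + 6*g + 5*g^2
1) g^3 + 6*g + 5*g^2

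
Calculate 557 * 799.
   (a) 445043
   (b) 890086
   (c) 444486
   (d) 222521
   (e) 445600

557 * 799 = 445043
a) 445043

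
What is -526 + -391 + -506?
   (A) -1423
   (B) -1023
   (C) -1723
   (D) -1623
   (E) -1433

First: -526 + -391 = -917
Then: -917 + -506 = -1423
A) -1423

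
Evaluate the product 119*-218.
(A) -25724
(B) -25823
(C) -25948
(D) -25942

119 * -218 = -25942
D) -25942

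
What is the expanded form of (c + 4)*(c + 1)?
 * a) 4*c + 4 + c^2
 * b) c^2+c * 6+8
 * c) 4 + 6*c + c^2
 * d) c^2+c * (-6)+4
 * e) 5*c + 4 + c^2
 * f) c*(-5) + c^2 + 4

Expanding (c + 4)*(c + 1):
= 5*c + 4 + c^2
e) 5*c + 4 + c^2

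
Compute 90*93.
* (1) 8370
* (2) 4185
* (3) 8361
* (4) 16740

90 * 93 = 8370
1) 8370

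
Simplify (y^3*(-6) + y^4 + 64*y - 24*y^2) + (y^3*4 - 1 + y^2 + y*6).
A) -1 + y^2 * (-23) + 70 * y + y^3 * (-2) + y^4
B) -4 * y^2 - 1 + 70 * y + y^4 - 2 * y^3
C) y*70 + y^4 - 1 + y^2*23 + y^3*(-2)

Adding the polynomials and combining like terms:
(y^3*(-6) + y^4 + 64*y - 24*y^2) + (y^3*4 - 1 + y^2 + y*6)
= -1 + y^2 * (-23) + 70 * y + y^3 * (-2) + y^4
A) -1 + y^2 * (-23) + 70 * y + y^3 * (-2) + y^4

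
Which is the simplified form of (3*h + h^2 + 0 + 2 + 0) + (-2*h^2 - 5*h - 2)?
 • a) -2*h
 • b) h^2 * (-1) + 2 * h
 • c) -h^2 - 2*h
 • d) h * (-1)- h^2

Adding the polynomials and combining like terms:
(3*h + h^2 + 0 + 2 + 0) + (-2*h^2 - 5*h - 2)
= -h^2 - 2*h
c) -h^2 - 2*h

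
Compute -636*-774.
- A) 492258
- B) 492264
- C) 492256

-636 * -774 = 492264
B) 492264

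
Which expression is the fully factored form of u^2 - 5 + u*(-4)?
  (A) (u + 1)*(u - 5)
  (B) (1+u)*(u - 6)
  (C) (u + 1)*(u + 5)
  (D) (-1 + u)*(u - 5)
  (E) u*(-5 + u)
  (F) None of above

We need to factor u^2 - 5 + u*(-4).
The factored form is (u + 1)*(u - 5).
A) (u + 1)*(u - 5)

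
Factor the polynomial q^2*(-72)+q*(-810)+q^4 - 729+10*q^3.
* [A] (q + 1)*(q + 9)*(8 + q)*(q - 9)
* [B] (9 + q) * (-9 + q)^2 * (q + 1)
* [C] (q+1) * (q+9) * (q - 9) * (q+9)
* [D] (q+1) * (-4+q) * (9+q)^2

We need to factor q^2*(-72)+q*(-810)+q^4 - 729+10*q^3.
The factored form is (q+1) * (q+9) * (q - 9) * (q+9).
C) (q+1) * (q+9) * (q - 9) * (q+9)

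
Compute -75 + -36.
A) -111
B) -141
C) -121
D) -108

-75 + -36 = -111
A) -111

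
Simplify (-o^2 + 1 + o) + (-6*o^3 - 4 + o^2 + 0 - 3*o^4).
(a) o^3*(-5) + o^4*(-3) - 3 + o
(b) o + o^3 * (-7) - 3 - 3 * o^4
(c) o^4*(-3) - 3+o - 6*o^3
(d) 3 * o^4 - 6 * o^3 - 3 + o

Adding the polynomials and combining like terms:
(-o^2 + 1 + o) + (-6*o^3 - 4 + o^2 + 0 - 3*o^4)
= o^4*(-3) - 3+o - 6*o^3
c) o^4*(-3) - 3+o - 6*o^3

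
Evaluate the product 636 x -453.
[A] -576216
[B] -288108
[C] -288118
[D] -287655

636 * -453 = -288108
B) -288108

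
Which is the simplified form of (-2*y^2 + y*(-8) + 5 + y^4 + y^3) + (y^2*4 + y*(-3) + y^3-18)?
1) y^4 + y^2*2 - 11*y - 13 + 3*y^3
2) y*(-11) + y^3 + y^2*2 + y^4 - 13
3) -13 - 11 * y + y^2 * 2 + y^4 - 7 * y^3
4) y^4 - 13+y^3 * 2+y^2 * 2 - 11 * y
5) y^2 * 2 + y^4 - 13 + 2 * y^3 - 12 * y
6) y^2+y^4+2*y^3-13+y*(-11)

Adding the polynomials and combining like terms:
(-2*y^2 + y*(-8) + 5 + y^4 + y^3) + (y^2*4 + y*(-3) + y^3 - 18)
= y^4 - 13+y^3 * 2+y^2 * 2 - 11 * y
4) y^4 - 13+y^3 * 2+y^2 * 2 - 11 * y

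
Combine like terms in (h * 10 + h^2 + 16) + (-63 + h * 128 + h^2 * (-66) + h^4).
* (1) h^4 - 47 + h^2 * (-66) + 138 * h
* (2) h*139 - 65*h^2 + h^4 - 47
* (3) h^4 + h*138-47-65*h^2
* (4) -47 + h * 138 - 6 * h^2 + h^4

Adding the polynomials and combining like terms:
(h*10 + h^2 + 16) + (-63 + h*128 + h^2*(-66) + h^4)
= h^4 + h*138-47-65*h^2
3) h^4 + h*138-47-65*h^2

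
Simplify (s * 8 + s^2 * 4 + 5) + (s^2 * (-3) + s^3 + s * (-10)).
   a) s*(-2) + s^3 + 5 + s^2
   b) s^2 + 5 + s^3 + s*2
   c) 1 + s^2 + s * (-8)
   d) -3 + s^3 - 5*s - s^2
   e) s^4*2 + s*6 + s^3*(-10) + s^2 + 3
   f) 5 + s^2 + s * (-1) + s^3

Adding the polynomials and combining like terms:
(s*8 + s^2*4 + 5) + (s^2*(-3) + s^3 + s*(-10))
= s*(-2) + s^3 + 5 + s^2
a) s*(-2) + s^3 + 5 + s^2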